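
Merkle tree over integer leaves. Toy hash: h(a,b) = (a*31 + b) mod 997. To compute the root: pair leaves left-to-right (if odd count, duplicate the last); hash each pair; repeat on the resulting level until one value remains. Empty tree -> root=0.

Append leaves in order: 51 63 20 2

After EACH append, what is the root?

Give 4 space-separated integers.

Answer: 51 647 757 739

Derivation:
After append 51 (leaves=[51]):
  L0: [51]
  root=51
After append 63 (leaves=[51, 63]):
  L0: [51, 63]
  L1: h(51,63)=(51*31+63)%997=647 -> [647]
  root=647
After append 20 (leaves=[51, 63, 20]):
  L0: [51, 63, 20]
  L1: h(51,63)=(51*31+63)%997=647 h(20,20)=(20*31+20)%997=640 -> [647, 640]
  L2: h(647,640)=(647*31+640)%997=757 -> [757]
  root=757
After append 2 (leaves=[51, 63, 20, 2]):
  L0: [51, 63, 20, 2]
  L1: h(51,63)=(51*31+63)%997=647 h(20,2)=(20*31+2)%997=622 -> [647, 622]
  L2: h(647,622)=(647*31+622)%997=739 -> [739]
  root=739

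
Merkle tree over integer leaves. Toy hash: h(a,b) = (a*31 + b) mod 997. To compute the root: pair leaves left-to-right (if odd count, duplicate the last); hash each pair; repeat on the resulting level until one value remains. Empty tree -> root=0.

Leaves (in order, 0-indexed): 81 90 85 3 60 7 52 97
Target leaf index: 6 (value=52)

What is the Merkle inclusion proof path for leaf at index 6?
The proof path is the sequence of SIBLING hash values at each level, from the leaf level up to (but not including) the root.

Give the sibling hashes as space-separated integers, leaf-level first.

Answer: 97 870 518

Derivation:
L0 (leaves): [81, 90, 85, 3, 60, 7, 52, 97], target index=6
L1: h(81,90)=(81*31+90)%997=607 [pair 0] h(85,3)=(85*31+3)%997=644 [pair 1] h(60,7)=(60*31+7)%997=870 [pair 2] h(52,97)=(52*31+97)%997=712 [pair 3] -> [607, 644, 870, 712]
  Sibling for proof at L0: 97
L2: h(607,644)=(607*31+644)%997=518 [pair 0] h(870,712)=(870*31+712)%997=763 [pair 1] -> [518, 763]
  Sibling for proof at L1: 870
L3: h(518,763)=(518*31+763)%997=869 [pair 0] -> [869]
  Sibling for proof at L2: 518
Root: 869
Proof path (sibling hashes from leaf to root): [97, 870, 518]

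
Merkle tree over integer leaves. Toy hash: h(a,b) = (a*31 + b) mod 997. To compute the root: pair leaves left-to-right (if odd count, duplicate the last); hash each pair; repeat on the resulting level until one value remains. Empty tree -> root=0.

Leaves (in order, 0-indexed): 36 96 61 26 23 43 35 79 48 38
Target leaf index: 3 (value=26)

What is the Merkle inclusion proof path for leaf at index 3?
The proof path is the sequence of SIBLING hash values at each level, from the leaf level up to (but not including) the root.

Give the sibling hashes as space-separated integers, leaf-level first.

L0 (leaves): [36, 96, 61, 26, 23, 43, 35, 79, 48, 38], target index=3
L1: h(36,96)=(36*31+96)%997=215 [pair 0] h(61,26)=(61*31+26)%997=920 [pair 1] h(23,43)=(23*31+43)%997=756 [pair 2] h(35,79)=(35*31+79)%997=167 [pair 3] h(48,38)=(48*31+38)%997=529 [pair 4] -> [215, 920, 756, 167, 529]
  Sibling for proof at L0: 61
L2: h(215,920)=(215*31+920)%997=606 [pair 0] h(756,167)=(756*31+167)%997=672 [pair 1] h(529,529)=(529*31+529)%997=976 [pair 2] -> [606, 672, 976]
  Sibling for proof at L1: 215
L3: h(606,672)=(606*31+672)%997=515 [pair 0] h(976,976)=(976*31+976)%997=325 [pair 1] -> [515, 325]
  Sibling for proof at L2: 672
L4: h(515,325)=(515*31+325)%997=338 [pair 0] -> [338]
  Sibling for proof at L3: 325
Root: 338
Proof path (sibling hashes from leaf to root): [61, 215, 672, 325]

Answer: 61 215 672 325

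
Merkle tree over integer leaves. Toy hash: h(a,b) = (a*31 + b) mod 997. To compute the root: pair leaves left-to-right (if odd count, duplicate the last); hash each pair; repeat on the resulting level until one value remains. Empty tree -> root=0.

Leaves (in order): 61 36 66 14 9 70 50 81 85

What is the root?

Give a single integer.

Answer: 385

Derivation:
L0: [61, 36, 66, 14, 9, 70, 50, 81, 85]
L1: h(61,36)=(61*31+36)%997=930 h(66,14)=(66*31+14)%997=66 h(9,70)=(9*31+70)%997=349 h(50,81)=(50*31+81)%997=634 h(85,85)=(85*31+85)%997=726 -> [930, 66, 349, 634, 726]
L2: h(930,66)=(930*31+66)%997=980 h(349,634)=(349*31+634)%997=486 h(726,726)=(726*31+726)%997=301 -> [980, 486, 301]
L3: h(980,486)=(980*31+486)%997=956 h(301,301)=(301*31+301)%997=659 -> [956, 659]
L4: h(956,659)=(956*31+659)%997=385 -> [385]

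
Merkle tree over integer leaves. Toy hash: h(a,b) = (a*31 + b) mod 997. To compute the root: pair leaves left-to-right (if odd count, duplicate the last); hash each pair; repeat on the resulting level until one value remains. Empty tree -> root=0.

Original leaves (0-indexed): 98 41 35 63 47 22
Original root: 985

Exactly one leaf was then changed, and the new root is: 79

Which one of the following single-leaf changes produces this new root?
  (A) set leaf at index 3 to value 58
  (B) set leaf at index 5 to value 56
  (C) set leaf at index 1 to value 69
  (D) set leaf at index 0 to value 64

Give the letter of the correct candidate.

Original leaves: [98, 41, 35, 63, 47, 22]
Target new root: 79
Try each candidate change and compute the resulting root:
Candidate A: set leaf[3] = 58 -> leaves = [98, 41, 35, 58, 47, 22]
  L0: [98, 41, 35, 58, 47, 22]
  L1: h(98,41)=(98*31+41)%997=88 h(35,58)=(35*31+58)%997=146 h(47,22)=(47*31+22)%997=482 -> [88, 146, 482]
  L2: h(88,146)=(88*31+146)%997=880 h(482,482)=(482*31+482)%997=469 -> [880, 469]
  L3: h(880,469)=(880*31+469)%997=830 -> [830]
  root = 830 != target 79
Candidate B: set leaf[5] = 56 -> leaves = [98, 41, 35, 63, 47, 56]
  L0: [98, 41, 35, 63, 47, 56]
  L1: h(98,41)=(98*31+41)%997=88 h(35,63)=(35*31+63)%997=151 h(47,56)=(47*31+56)%997=516 -> [88, 151, 516]
  L2: h(88,151)=(88*31+151)%997=885 h(516,516)=(516*31+516)%997=560 -> [885, 560]
  L3: h(885,560)=(885*31+560)%997=79 -> [79]
  root = 79 == target 79  ** MATCH **
Candidate C: set leaf[1] = 69 -> leaves = [98, 69, 35, 63, 47, 22]
  L0: [98, 69, 35, 63, 47, 22]
  L1: h(98,69)=(98*31+69)%997=116 h(35,63)=(35*31+63)%997=151 h(47,22)=(47*31+22)%997=482 -> [116, 151, 482]
  L2: h(116,151)=(116*31+151)%997=756 h(482,482)=(482*31+482)%997=469 -> [756, 469]
  L3: h(756,469)=(756*31+469)%997=974 -> [974]
  root = 974 != target 79
Candidate D: set leaf[0] = 64 -> leaves = [64, 41, 35, 63, 47, 22]
  L0: [64, 41, 35, 63, 47, 22]
  L1: h(64,41)=(64*31+41)%997=31 h(35,63)=(35*31+63)%997=151 h(47,22)=(47*31+22)%997=482 -> [31, 151, 482]
  L2: h(31,151)=(31*31+151)%997=115 h(482,482)=(482*31+482)%997=469 -> [115, 469]
  L3: h(115,469)=(115*31+469)%997=46 -> [46]
  root = 46 != target 79
Candidate B produces the target root.

Answer: B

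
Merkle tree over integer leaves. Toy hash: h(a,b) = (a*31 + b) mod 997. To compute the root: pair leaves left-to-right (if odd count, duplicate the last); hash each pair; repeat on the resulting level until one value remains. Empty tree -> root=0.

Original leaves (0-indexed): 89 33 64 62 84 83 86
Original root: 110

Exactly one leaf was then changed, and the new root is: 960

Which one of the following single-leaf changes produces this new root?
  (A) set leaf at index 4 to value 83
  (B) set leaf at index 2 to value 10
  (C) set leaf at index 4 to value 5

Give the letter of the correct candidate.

Answer: C

Derivation:
Original leaves: [89, 33, 64, 62, 84, 83, 86]
Target new root: 960
Try each candidate change and compute the resulting root:
Candidate A: set leaf[4] = 83 -> leaves = [89, 33, 64, 62, 83, 83, 86]
  L0: [89, 33, 64, 62, 83, 83, 86]
  L1: h(89,33)=(89*31+33)%997=798 h(64,62)=(64*31+62)%997=52 h(83,83)=(83*31+83)%997=662 h(86,86)=(86*31+86)%997=758 -> [798, 52, 662, 758]
  L2: h(798,52)=(798*31+52)%997=862 h(662,758)=(662*31+758)%997=343 -> [862, 343]
  L3: h(862,343)=(862*31+343)%997=146 -> [146]
  root = 146 != target 960
Candidate B: set leaf[2] = 10 -> leaves = [89, 33, 10, 62, 84, 83, 86]
  L0: [89, 33, 10, 62, 84, 83, 86]
  L1: h(89,33)=(89*31+33)%997=798 h(10,62)=(10*31+62)%997=372 h(84,83)=(84*31+83)%997=693 h(86,86)=(86*31+86)%997=758 -> [798, 372, 693, 758]
  L2: h(798,372)=(798*31+372)%997=185 h(693,758)=(693*31+758)%997=307 -> [185, 307]
  L3: h(185,307)=(185*31+307)%997=60 -> [60]
  root = 60 != target 960
Candidate C: set leaf[4] = 5 -> leaves = [89, 33, 64, 62, 5, 83, 86]
  L0: [89, 33, 64, 62, 5, 83, 86]
  L1: h(89,33)=(89*31+33)%997=798 h(64,62)=(64*31+62)%997=52 h(5,83)=(5*31+83)%997=238 h(86,86)=(86*31+86)%997=758 -> [798, 52, 238, 758]
  L2: h(798,52)=(798*31+52)%997=862 h(238,758)=(238*31+758)%997=160 -> [862, 160]
  L3: h(862,160)=(862*31+160)%997=960 -> [960]
  root = 960 == target 960  ** MATCH **
Candidate C produces the target root.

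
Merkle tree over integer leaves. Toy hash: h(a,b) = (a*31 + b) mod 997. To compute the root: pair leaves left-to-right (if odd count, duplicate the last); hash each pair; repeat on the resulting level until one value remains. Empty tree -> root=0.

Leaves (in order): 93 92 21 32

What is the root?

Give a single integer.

L0: [93, 92, 21, 32]
L1: h(93,92)=(93*31+92)%997=981 h(21,32)=(21*31+32)%997=683 -> [981, 683]
L2: h(981,683)=(981*31+683)%997=187 -> [187]

Answer: 187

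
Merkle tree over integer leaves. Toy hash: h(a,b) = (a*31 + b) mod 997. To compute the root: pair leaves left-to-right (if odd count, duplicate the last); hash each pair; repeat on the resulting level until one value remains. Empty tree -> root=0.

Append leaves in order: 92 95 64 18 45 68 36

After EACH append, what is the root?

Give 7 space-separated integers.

After append 92 (leaves=[92]):
  L0: [92]
  root=92
After append 95 (leaves=[92, 95]):
  L0: [92, 95]
  L1: h(92,95)=(92*31+95)%997=953 -> [953]
  root=953
After append 64 (leaves=[92, 95, 64]):
  L0: [92, 95, 64]
  L1: h(92,95)=(92*31+95)%997=953 h(64,64)=(64*31+64)%997=54 -> [953, 54]
  L2: h(953,54)=(953*31+54)%997=684 -> [684]
  root=684
After append 18 (leaves=[92, 95, 64, 18]):
  L0: [92, 95, 64, 18]
  L1: h(92,95)=(92*31+95)%997=953 h(64,18)=(64*31+18)%997=8 -> [953, 8]
  L2: h(953,8)=(953*31+8)%997=638 -> [638]
  root=638
After append 45 (leaves=[92, 95, 64, 18, 45]):
  L0: [92, 95, 64, 18, 45]
  L1: h(92,95)=(92*31+95)%997=953 h(64,18)=(64*31+18)%997=8 h(45,45)=(45*31+45)%997=443 -> [953, 8, 443]
  L2: h(953,8)=(953*31+8)%997=638 h(443,443)=(443*31+443)%997=218 -> [638, 218]
  L3: h(638,218)=(638*31+218)%997=56 -> [56]
  root=56
After append 68 (leaves=[92, 95, 64, 18, 45, 68]):
  L0: [92, 95, 64, 18, 45, 68]
  L1: h(92,95)=(92*31+95)%997=953 h(64,18)=(64*31+18)%997=8 h(45,68)=(45*31+68)%997=466 -> [953, 8, 466]
  L2: h(953,8)=(953*31+8)%997=638 h(466,466)=(466*31+466)%997=954 -> [638, 954]
  L3: h(638,954)=(638*31+954)%997=792 -> [792]
  root=792
After append 36 (leaves=[92, 95, 64, 18, 45, 68, 36]):
  L0: [92, 95, 64, 18, 45, 68, 36]
  L1: h(92,95)=(92*31+95)%997=953 h(64,18)=(64*31+18)%997=8 h(45,68)=(45*31+68)%997=466 h(36,36)=(36*31+36)%997=155 -> [953, 8, 466, 155]
  L2: h(953,8)=(953*31+8)%997=638 h(466,155)=(466*31+155)%997=643 -> [638, 643]
  L3: h(638,643)=(638*31+643)%997=481 -> [481]
  root=481

Answer: 92 953 684 638 56 792 481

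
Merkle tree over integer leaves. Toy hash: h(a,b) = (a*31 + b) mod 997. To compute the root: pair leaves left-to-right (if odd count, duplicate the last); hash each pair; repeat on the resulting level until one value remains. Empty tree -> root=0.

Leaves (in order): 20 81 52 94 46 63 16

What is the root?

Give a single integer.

Answer: 543

Derivation:
L0: [20, 81, 52, 94, 46, 63, 16]
L1: h(20,81)=(20*31+81)%997=701 h(52,94)=(52*31+94)%997=709 h(46,63)=(46*31+63)%997=492 h(16,16)=(16*31+16)%997=512 -> [701, 709, 492, 512]
L2: h(701,709)=(701*31+709)%997=506 h(492,512)=(492*31+512)%997=809 -> [506, 809]
L3: h(506,809)=(506*31+809)%997=543 -> [543]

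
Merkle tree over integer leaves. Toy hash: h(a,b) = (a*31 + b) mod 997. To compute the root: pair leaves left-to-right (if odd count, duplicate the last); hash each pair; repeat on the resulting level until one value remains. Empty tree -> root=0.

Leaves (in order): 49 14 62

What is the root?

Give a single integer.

Answer: 654

Derivation:
L0: [49, 14, 62]
L1: h(49,14)=(49*31+14)%997=536 h(62,62)=(62*31+62)%997=987 -> [536, 987]
L2: h(536,987)=(536*31+987)%997=654 -> [654]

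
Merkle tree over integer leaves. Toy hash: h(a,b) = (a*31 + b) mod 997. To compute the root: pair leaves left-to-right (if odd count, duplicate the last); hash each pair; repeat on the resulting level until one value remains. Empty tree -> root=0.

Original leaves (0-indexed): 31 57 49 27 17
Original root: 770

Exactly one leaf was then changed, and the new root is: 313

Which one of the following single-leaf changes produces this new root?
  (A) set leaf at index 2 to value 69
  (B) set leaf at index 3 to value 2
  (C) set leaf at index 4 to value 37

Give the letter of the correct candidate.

Answer: C

Derivation:
Original leaves: [31, 57, 49, 27, 17]
Target new root: 313
Try each candidate change and compute the resulting root:
Candidate A: set leaf[2] = 69 -> leaves = [31, 57, 69, 27, 17]
  L0: [31, 57, 69, 27, 17]
  L1: h(31,57)=(31*31+57)%997=21 h(69,27)=(69*31+27)%997=172 h(17,17)=(17*31+17)%997=544 -> [21, 172, 544]
  L2: h(21,172)=(21*31+172)%997=823 h(544,544)=(544*31+544)%997=459 -> [823, 459]
  L3: h(823,459)=(823*31+459)%997=50 -> [50]
  root = 50 != target 313
Candidate B: set leaf[3] = 2 -> leaves = [31, 57, 49, 2, 17]
  L0: [31, 57, 49, 2, 17]
  L1: h(31,57)=(31*31+57)%997=21 h(49,2)=(49*31+2)%997=524 h(17,17)=(17*31+17)%997=544 -> [21, 524, 544]
  L2: h(21,524)=(21*31+524)%997=178 h(544,544)=(544*31+544)%997=459 -> [178, 459]
  L3: h(178,459)=(178*31+459)%997=992 -> [992]
  root = 992 != target 313
Candidate C: set leaf[4] = 37 -> leaves = [31, 57, 49, 27, 37]
  L0: [31, 57, 49, 27, 37]
  L1: h(31,57)=(31*31+57)%997=21 h(49,27)=(49*31+27)%997=549 h(37,37)=(37*31+37)%997=187 -> [21, 549, 187]
  L2: h(21,549)=(21*31+549)%997=203 h(187,187)=(187*31+187)%997=2 -> [203, 2]
  L3: h(203,2)=(203*31+2)%997=313 -> [313]
  root = 313 == target 313  ** MATCH **
Candidate C produces the target root.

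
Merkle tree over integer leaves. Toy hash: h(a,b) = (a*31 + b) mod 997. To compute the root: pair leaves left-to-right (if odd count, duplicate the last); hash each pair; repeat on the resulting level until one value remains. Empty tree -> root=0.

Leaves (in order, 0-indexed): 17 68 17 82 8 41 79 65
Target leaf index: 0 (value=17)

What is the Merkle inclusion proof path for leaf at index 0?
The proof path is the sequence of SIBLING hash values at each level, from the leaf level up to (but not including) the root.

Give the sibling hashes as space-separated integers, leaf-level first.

L0 (leaves): [17, 68, 17, 82, 8, 41, 79, 65], target index=0
L1: h(17,68)=(17*31+68)%997=595 [pair 0] h(17,82)=(17*31+82)%997=609 [pair 1] h(8,41)=(8*31+41)%997=289 [pair 2] h(79,65)=(79*31+65)%997=520 [pair 3] -> [595, 609, 289, 520]
  Sibling for proof at L0: 68
L2: h(595,609)=(595*31+609)%997=111 [pair 0] h(289,520)=(289*31+520)%997=506 [pair 1] -> [111, 506]
  Sibling for proof at L1: 609
L3: h(111,506)=(111*31+506)%997=956 [pair 0] -> [956]
  Sibling for proof at L2: 506
Root: 956
Proof path (sibling hashes from leaf to root): [68, 609, 506]

Answer: 68 609 506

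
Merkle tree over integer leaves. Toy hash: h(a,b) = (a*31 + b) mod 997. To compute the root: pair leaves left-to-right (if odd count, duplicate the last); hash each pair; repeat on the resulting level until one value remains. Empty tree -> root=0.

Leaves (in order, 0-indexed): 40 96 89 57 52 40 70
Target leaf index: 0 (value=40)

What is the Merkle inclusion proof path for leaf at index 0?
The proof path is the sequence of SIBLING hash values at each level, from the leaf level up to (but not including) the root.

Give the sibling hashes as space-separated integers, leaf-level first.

Answer: 96 822 611

Derivation:
L0 (leaves): [40, 96, 89, 57, 52, 40, 70], target index=0
L1: h(40,96)=(40*31+96)%997=339 [pair 0] h(89,57)=(89*31+57)%997=822 [pair 1] h(52,40)=(52*31+40)%997=655 [pair 2] h(70,70)=(70*31+70)%997=246 [pair 3] -> [339, 822, 655, 246]
  Sibling for proof at L0: 96
L2: h(339,822)=(339*31+822)%997=364 [pair 0] h(655,246)=(655*31+246)%997=611 [pair 1] -> [364, 611]
  Sibling for proof at L1: 822
L3: h(364,611)=(364*31+611)%997=928 [pair 0] -> [928]
  Sibling for proof at L2: 611
Root: 928
Proof path (sibling hashes from leaf to root): [96, 822, 611]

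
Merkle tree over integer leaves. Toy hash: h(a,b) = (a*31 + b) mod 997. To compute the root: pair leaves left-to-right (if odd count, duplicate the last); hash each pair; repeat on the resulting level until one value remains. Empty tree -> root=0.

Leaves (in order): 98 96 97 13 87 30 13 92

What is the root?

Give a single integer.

Answer: 26

Derivation:
L0: [98, 96, 97, 13, 87, 30, 13, 92]
L1: h(98,96)=(98*31+96)%997=143 h(97,13)=(97*31+13)%997=29 h(87,30)=(87*31+30)%997=733 h(13,92)=(13*31+92)%997=495 -> [143, 29, 733, 495]
L2: h(143,29)=(143*31+29)%997=474 h(733,495)=(733*31+495)%997=287 -> [474, 287]
L3: h(474,287)=(474*31+287)%997=26 -> [26]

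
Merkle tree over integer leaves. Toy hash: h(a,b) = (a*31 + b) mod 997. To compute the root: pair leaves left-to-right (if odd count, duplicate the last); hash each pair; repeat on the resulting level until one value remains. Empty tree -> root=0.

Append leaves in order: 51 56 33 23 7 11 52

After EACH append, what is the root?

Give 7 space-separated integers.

Answer: 51 640 956 946 602 730 172

Derivation:
After append 51 (leaves=[51]):
  L0: [51]
  root=51
After append 56 (leaves=[51, 56]):
  L0: [51, 56]
  L1: h(51,56)=(51*31+56)%997=640 -> [640]
  root=640
After append 33 (leaves=[51, 56, 33]):
  L0: [51, 56, 33]
  L1: h(51,56)=(51*31+56)%997=640 h(33,33)=(33*31+33)%997=59 -> [640, 59]
  L2: h(640,59)=(640*31+59)%997=956 -> [956]
  root=956
After append 23 (leaves=[51, 56, 33, 23]):
  L0: [51, 56, 33, 23]
  L1: h(51,56)=(51*31+56)%997=640 h(33,23)=(33*31+23)%997=49 -> [640, 49]
  L2: h(640,49)=(640*31+49)%997=946 -> [946]
  root=946
After append 7 (leaves=[51, 56, 33, 23, 7]):
  L0: [51, 56, 33, 23, 7]
  L1: h(51,56)=(51*31+56)%997=640 h(33,23)=(33*31+23)%997=49 h(7,7)=(7*31+7)%997=224 -> [640, 49, 224]
  L2: h(640,49)=(640*31+49)%997=946 h(224,224)=(224*31+224)%997=189 -> [946, 189]
  L3: h(946,189)=(946*31+189)%997=602 -> [602]
  root=602
After append 11 (leaves=[51, 56, 33, 23, 7, 11]):
  L0: [51, 56, 33, 23, 7, 11]
  L1: h(51,56)=(51*31+56)%997=640 h(33,23)=(33*31+23)%997=49 h(7,11)=(7*31+11)%997=228 -> [640, 49, 228]
  L2: h(640,49)=(640*31+49)%997=946 h(228,228)=(228*31+228)%997=317 -> [946, 317]
  L3: h(946,317)=(946*31+317)%997=730 -> [730]
  root=730
After append 52 (leaves=[51, 56, 33, 23, 7, 11, 52]):
  L0: [51, 56, 33, 23, 7, 11, 52]
  L1: h(51,56)=(51*31+56)%997=640 h(33,23)=(33*31+23)%997=49 h(7,11)=(7*31+11)%997=228 h(52,52)=(52*31+52)%997=667 -> [640, 49, 228, 667]
  L2: h(640,49)=(640*31+49)%997=946 h(228,667)=(228*31+667)%997=756 -> [946, 756]
  L3: h(946,756)=(946*31+756)%997=172 -> [172]
  root=172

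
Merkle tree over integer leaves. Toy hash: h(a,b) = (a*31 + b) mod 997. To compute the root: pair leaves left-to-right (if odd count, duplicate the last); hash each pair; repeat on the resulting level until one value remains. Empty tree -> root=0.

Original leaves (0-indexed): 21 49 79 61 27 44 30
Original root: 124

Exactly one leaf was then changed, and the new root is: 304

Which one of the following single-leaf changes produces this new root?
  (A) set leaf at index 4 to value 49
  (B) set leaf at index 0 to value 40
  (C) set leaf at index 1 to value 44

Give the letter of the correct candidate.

Answer: C

Derivation:
Original leaves: [21, 49, 79, 61, 27, 44, 30]
Target new root: 304
Try each candidate change and compute the resulting root:
Candidate A: set leaf[4] = 49 -> leaves = [21, 49, 79, 61, 49, 44, 30]
  L0: [21, 49, 79, 61, 49, 44, 30]
  L1: h(21,49)=(21*31+49)%997=700 h(79,61)=(79*31+61)%997=516 h(49,44)=(49*31+44)%997=566 h(30,30)=(30*31+30)%997=960 -> [700, 516, 566, 960]
  L2: h(700,516)=(700*31+516)%997=282 h(566,960)=(566*31+960)%997=560 -> [282, 560]
  L3: h(282,560)=(282*31+560)%997=329 -> [329]
  root = 329 != target 304
Candidate B: set leaf[0] = 40 -> leaves = [40, 49, 79, 61, 27, 44, 30]
  L0: [40, 49, 79, 61, 27, 44, 30]
  L1: h(40,49)=(40*31+49)%997=292 h(79,61)=(79*31+61)%997=516 h(27,44)=(27*31+44)%997=881 h(30,30)=(30*31+30)%997=960 -> [292, 516, 881, 960]
  L2: h(292,516)=(292*31+516)%997=595 h(881,960)=(881*31+960)%997=355 -> [595, 355]
  L3: h(595,355)=(595*31+355)%997=854 -> [854]
  root = 854 != target 304
Candidate C: set leaf[1] = 44 -> leaves = [21, 44, 79, 61, 27, 44, 30]
  L0: [21, 44, 79, 61, 27, 44, 30]
  L1: h(21,44)=(21*31+44)%997=695 h(79,61)=(79*31+61)%997=516 h(27,44)=(27*31+44)%997=881 h(30,30)=(30*31+30)%997=960 -> [695, 516, 881, 960]
  L2: h(695,516)=(695*31+516)%997=127 h(881,960)=(881*31+960)%997=355 -> [127, 355]
  L3: h(127,355)=(127*31+355)%997=304 -> [304]
  root = 304 == target 304  ** MATCH **
Candidate C produces the target root.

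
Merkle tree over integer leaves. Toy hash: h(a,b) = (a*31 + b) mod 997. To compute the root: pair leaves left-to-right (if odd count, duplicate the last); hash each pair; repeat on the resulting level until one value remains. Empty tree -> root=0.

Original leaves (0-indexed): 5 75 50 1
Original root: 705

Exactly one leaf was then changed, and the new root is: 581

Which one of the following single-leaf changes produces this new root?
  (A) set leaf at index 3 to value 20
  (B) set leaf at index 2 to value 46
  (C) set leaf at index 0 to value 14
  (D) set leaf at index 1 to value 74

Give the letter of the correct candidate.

Answer: B

Derivation:
Original leaves: [5, 75, 50, 1]
Target new root: 581
Try each candidate change and compute the resulting root:
Candidate A: set leaf[3] = 20 -> leaves = [5, 75, 50, 20]
  L0: [5, 75, 50, 20]
  L1: h(5,75)=(5*31+75)%997=230 h(50,20)=(50*31+20)%997=573 -> [230, 573]
  L2: h(230,573)=(230*31+573)%997=724 -> [724]
  root = 724 != target 581
Candidate B: set leaf[2] = 46 -> leaves = [5, 75, 46, 1]
  L0: [5, 75, 46, 1]
  L1: h(5,75)=(5*31+75)%997=230 h(46,1)=(46*31+1)%997=430 -> [230, 430]
  L2: h(230,430)=(230*31+430)%997=581 -> [581]
  root = 581 == target 581  ** MATCH **
Candidate C: set leaf[0] = 14 -> leaves = [14, 75, 50, 1]
  L0: [14, 75, 50, 1]
  L1: h(14,75)=(14*31+75)%997=509 h(50,1)=(50*31+1)%997=554 -> [509, 554]
  L2: h(509,554)=(509*31+554)%997=381 -> [381]
  root = 381 != target 581
Candidate D: set leaf[1] = 74 -> leaves = [5, 74, 50, 1]
  L0: [5, 74, 50, 1]
  L1: h(5,74)=(5*31+74)%997=229 h(50,1)=(50*31+1)%997=554 -> [229, 554]
  L2: h(229,554)=(229*31+554)%997=674 -> [674]
  root = 674 != target 581
Candidate B produces the target root.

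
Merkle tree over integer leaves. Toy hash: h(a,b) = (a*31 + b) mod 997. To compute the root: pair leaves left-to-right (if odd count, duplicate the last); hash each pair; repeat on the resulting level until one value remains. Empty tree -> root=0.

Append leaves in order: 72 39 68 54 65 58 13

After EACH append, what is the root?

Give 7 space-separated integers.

Answer: 72 277 793 779 979 755 95

Derivation:
After append 72 (leaves=[72]):
  L0: [72]
  root=72
After append 39 (leaves=[72, 39]):
  L0: [72, 39]
  L1: h(72,39)=(72*31+39)%997=277 -> [277]
  root=277
After append 68 (leaves=[72, 39, 68]):
  L0: [72, 39, 68]
  L1: h(72,39)=(72*31+39)%997=277 h(68,68)=(68*31+68)%997=182 -> [277, 182]
  L2: h(277,182)=(277*31+182)%997=793 -> [793]
  root=793
After append 54 (leaves=[72, 39, 68, 54]):
  L0: [72, 39, 68, 54]
  L1: h(72,39)=(72*31+39)%997=277 h(68,54)=(68*31+54)%997=168 -> [277, 168]
  L2: h(277,168)=(277*31+168)%997=779 -> [779]
  root=779
After append 65 (leaves=[72, 39, 68, 54, 65]):
  L0: [72, 39, 68, 54, 65]
  L1: h(72,39)=(72*31+39)%997=277 h(68,54)=(68*31+54)%997=168 h(65,65)=(65*31+65)%997=86 -> [277, 168, 86]
  L2: h(277,168)=(277*31+168)%997=779 h(86,86)=(86*31+86)%997=758 -> [779, 758]
  L3: h(779,758)=(779*31+758)%997=979 -> [979]
  root=979
After append 58 (leaves=[72, 39, 68, 54, 65, 58]):
  L0: [72, 39, 68, 54, 65, 58]
  L1: h(72,39)=(72*31+39)%997=277 h(68,54)=(68*31+54)%997=168 h(65,58)=(65*31+58)%997=79 -> [277, 168, 79]
  L2: h(277,168)=(277*31+168)%997=779 h(79,79)=(79*31+79)%997=534 -> [779, 534]
  L3: h(779,534)=(779*31+534)%997=755 -> [755]
  root=755
After append 13 (leaves=[72, 39, 68, 54, 65, 58, 13]):
  L0: [72, 39, 68, 54, 65, 58, 13]
  L1: h(72,39)=(72*31+39)%997=277 h(68,54)=(68*31+54)%997=168 h(65,58)=(65*31+58)%997=79 h(13,13)=(13*31+13)%997=416 -> [277, 168, 79, 416]
  L2: h(277,168)=(277*31+168)%997=779 h(79,416)=(79*31+416)%997=871 -> [779, 871]
  L3: h(779,871)=(779*31+871)%997=95 -> [95]
  root=95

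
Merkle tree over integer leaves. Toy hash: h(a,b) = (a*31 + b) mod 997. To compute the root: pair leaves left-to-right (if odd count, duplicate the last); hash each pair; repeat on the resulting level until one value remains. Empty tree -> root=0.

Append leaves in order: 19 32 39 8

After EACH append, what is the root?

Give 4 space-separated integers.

After append 19 (leaves=[19]):
  L0: [19]
  root=19
After append 32 (leaves=[19, 32]):
  L0: [19, 32]
  L1: h(19,32)=(19*31+32)%997=621 -> [621]
  root=621
After append 39 (leaves=[19, 32, 39]):
  L0: [19, 32, 39]
  L1: h(19,32)=(19*31+32)%997=621 h(39,39)=(39*31+39)%997=251 -> [621, 251]
  L2: h(621,251)=(621*31+251)%997=559 -> [559]
  root=559
After append 8 (leaves=[19, 32, 39, 8]):
  L0: [19, 32, 39, 8]
  L1: h(19,32)=(19*31+32)%997=621 h(39,8)=(39*31+8)%997=220 -> [621, 220]
  L2: h(621,220)=(621*31+220)%997=528 -> [528]
  root=528

Answer: 19 621 559 528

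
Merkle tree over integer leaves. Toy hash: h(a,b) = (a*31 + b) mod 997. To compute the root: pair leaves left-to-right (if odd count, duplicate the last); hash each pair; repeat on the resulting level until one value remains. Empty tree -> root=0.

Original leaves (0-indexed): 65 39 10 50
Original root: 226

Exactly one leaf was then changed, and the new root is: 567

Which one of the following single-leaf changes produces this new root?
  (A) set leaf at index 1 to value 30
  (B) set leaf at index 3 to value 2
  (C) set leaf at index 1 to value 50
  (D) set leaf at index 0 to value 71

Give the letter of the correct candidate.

Answer: C

Derivation:
Original leaves: [65, 39, 10, 50]
Target new root: 567
Try each candidate change and compute the resulting root:
Candidate A: set leaf[1] = 30 -> leaves = [65, 30, 10, 50]
  L0: [65, 30, 10, 50]
  L1: h(65,30)=(65*31+30)%997=51 h(10,50)=(10*31+50)%997=360 -> [51, 360]
  L2: h(51,360)=(51*31+360)%997=944 -> [944]
  root = 944 != target 567
Candidate B: set leaf[3] = 2 -> leaves = [65, 39, 10, 2]
  L0: [65, 39, 10, 2]
  L1: h(65,39)=(65*31+39)%997=60 h(10,2)=(10*31+2)%997=312 -> [60, 312]
  L2: h(60,312)=(60*31+312)%997=178 -> [178]
  root = 178 != target 567
Candidate C: set leaf[1] = 50 -> leaves = [65, 50, 10, 50]
  L0: [65, 50, 10, 50]
  L1: h(65,50)=(65*31+50)%997=71 h(10,50)=(10*31+50)%997=360 -> [71, 360]
  L2: h(71,360)=(71*31+360)%997=567 -> [567]
  root = 567 == target 567  ** MATCH **
Candidate D: set leaf[0] = 71 -> leaves = [71, 39, 10, 50]
  L0: [71, 39, 10, 50]
  L1: h(71,39)=(71*31+39)%997=246 h(10,50)=(10*31+50)%997=360 -> [246, 360]
  L2: h(246,360)=(246*31+360)%997=10 -> [10]
  root = 10 != target 567
Candidate C produces the target root.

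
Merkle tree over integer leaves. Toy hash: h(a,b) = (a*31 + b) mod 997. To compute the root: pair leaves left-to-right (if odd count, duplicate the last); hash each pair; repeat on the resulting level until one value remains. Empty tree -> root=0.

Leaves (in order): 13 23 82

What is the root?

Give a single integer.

Answer: 875

Derivation:
L0: [13, 23, 82]
L1: h(13,23)=(13*31+23)%997=426 h(82,82)=(82*31+82)%997=630 -> [426, 630]
L2: h(426,630)=(426*31+630)%997=875 -> [875]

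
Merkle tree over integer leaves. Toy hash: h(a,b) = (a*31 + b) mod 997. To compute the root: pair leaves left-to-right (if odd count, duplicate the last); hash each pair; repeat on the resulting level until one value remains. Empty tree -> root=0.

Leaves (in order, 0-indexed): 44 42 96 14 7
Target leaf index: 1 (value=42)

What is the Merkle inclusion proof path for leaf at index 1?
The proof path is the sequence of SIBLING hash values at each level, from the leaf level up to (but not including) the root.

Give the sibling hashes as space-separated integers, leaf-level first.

Answer: 44 996 189

Derivation:
L0 (leaves): [44, 42, 96, 14, 7], target index=1
L1: h(44,42)=(44*31+42)%997=409 [pair 0] h(96,14)=(96*31+14)%997=996 [pair 1] h(7,7)=(7*31+7)%997=224 [pair 2] -> [409, 996, 224]
  Sibling for proof at L0: 44
L2: h(409,996)=(409*31+996)%997=714 [pair 0] h(224,224)=(224*31+224)%997=189 [pair 1] -> [714, 189]
  Sibling for proof at L1: 996
L3: h(714,189)=(714*31+189)%997=389 [pair 0] -> [389]
  Sibling for proof at L2: 189
Root: 389
Proof path (sibling hashes from leaf to root): [44, 996, 189]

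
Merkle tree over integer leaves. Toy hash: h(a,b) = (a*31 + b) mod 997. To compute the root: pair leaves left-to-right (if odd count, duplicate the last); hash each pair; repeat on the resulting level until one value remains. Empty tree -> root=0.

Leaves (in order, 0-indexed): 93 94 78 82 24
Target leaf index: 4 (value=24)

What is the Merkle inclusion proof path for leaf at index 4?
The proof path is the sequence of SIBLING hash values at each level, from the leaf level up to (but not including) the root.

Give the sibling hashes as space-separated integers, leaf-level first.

L0 (leaves): [93, 94, 78, 82, 24], target index=4
L1: h(93,94)=(93*31+94)%997=983 [pair 0] h(78,82)=(78*31+82)%997=506 [pair 1] h(24,24)=(24*31+24)%997=768 [pair 2] -> [983, 506, 768]
  Sibling for proof at L0: 24
L2: h(983,506)=(983*31+506)%997=72 [pair 0] h(768,768)=(768*31+768)%997=648 [pair 1] -> [72, 648]
  Sibling for proof at L1: 768
L3: h(72,648)=(72*31+648)%997=886 [pair 0] -> [886]
  Sibling for proof at L2: 72
Root: 886
Proof path (sibling hashes from leaf to root): [24, 768, 72]

Answer: 24 768 72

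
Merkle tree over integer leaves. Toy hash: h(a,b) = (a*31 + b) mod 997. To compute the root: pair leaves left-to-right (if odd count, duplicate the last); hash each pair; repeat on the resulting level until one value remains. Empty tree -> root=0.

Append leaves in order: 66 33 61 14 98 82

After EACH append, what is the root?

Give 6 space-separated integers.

Answer: 66 85 599 552 815 303

Derivation:
After append 66 (leaves=[66]):
  L0: [66]
  root=66
After append 33 (leaves=[66, 33]):
  L0: [66, 33]
  L1: h(66,33)=(66*31+33)%997=85 -> [85]
  root=85
After append 61 (leaves=[66, 33, 61]):
  L0: [66, 33, 61]
  L1: h(66,33)=(66*31+33)%997=85 h(61,61)=(61*31+61)%997=955 -> [85, 955]
  L2: h(85,955)=(85*31+955)%997=599 -> [599]
  root=599
After append 14 (leaves=[66, 33, 61, 14]):
  L0: [66, 33, 61, 14]
  L1: h(66,33)=(66*31+33)%997=85 h(61,14)=(61*31+14)%997=908 -> [85, 908]
  L2: h(85,908)=(85*31+908)%997=552 -> [552]
  root=552
After append 98 (leaves=[66, 33, 61, 14, 98]):
  L0: [66, 33, 61, 14, 98]
  L1: h(66,33)=(66*31+33)%997=85 h(61,14)=(61*31+14)%997=908 h(98,98)=(98*31+98)%997=145 -> [85, 908, 145]
  L2: h(85,908)=(85*31+908)%997=552 h(145,145)=(145*31+145)%997=652 -> [552, 652]
  L3: h(552,652)=(552*31+652)%997=815 -> [815]
  root=815
After append 82 (leaves=[66, 33, 61, 14, 98, 82]):
  L0: [66, 33, 61, 14, 98, 82]
  L1: h(66,33)=(66*31+33)%997=85 h(61,14)=(61*31+14)%997=908 h(98,82)=(98*31+82)%997=129 -> [85, 908, 129]
  L2: h(85,908)=(85*31+908)%997=552 h(129,129)=(129*31+129)%997=140 -> [552, 140]
  L3: h(552,140)=(552*31+140)%997=303 -> [303]
  root=303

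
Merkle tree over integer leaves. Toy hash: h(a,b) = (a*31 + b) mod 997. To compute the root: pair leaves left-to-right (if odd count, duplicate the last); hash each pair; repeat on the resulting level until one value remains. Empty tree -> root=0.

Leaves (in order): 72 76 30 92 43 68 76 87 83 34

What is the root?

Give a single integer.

Answer: 591

Derivation:
L0: [72, 76, 30, 92, 43, 68, 76, 87, 83, 34]
L1: h(72,76)=(72*31+76)%997=314 h(30,92)=(30*31+92)%997=25 h(43,68)=(43*31+68)%997=404 h(76,87)=(76*31+87)%997=449 h(83,34)=(83*31+34)%997=613 -> [314, 25, 404, 449, 613]
L2: h(314,25)=(314*31+25)%997=786 h(404,449)=(404*31+449)%997=12 h(613,613)=(613*31+613)%997=673 -> [786, 12, 673]
L3: h(786,12)=(786*31+12)%997=450 h(673,673)=(673*31+673)%997=599 -> [450, 599]
L4: h(450,599)=(450*31+599)%997=591 -> [591]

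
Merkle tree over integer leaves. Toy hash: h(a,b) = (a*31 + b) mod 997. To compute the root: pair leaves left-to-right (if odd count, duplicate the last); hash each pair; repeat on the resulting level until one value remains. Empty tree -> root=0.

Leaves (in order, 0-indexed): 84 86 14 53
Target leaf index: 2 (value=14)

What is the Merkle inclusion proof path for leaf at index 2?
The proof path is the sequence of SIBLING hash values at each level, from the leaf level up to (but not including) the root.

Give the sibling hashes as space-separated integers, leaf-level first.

L0 (leaves): [84, 86, 14, 53], target index=2
L1: h(84,86)=(84*31+86)%997=696 [pair 0] h(14,53)=(14*31+53)%997=487 [pair 1] -> [696, 487]
  Sibling for proof at L0: 53
L2: h(696,487)=(696*31+487)%997=129 [pair 0] -> [129]
  Sibling for proof at L1: 696
Root: 129
Proof path (sibling hashes from leaf to root): [53, 696]

Answer: 53 696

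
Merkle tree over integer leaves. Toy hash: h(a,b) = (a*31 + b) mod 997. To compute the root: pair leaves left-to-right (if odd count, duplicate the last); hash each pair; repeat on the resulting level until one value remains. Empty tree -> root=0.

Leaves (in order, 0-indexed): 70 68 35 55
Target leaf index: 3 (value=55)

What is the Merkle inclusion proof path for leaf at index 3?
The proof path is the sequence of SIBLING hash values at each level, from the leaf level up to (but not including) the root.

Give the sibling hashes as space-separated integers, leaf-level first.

L0 (leaves): [70, 68, 35, 55], target index=3
L1: h(70,68)=(70*31+68)%997=244 [pair 0] h(35,55)=(35*31+55)%997=143 [pair 1] -> [244, 143]
  Sibling for proof at L0: 35
L2: h(244,143)=(244*31+143)%997=728 [pair 0] -> [728]
  Sibling for proof at L1: 244
Root: 728
Proof path (sibling hashes from leaf to root): [35, 244]

Answer: 35 244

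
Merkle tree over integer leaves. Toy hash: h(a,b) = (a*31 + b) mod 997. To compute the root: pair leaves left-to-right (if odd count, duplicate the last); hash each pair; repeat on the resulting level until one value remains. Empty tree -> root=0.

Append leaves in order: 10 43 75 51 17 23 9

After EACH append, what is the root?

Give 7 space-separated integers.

After append 10 (leaves=[10]):
  L0: [10]
  root=10
After append 43 (leaves=[10, 43]):
  L0: [10, 43]
  L1: h(10,43)=(10*31+43)%997=353 -> [353]
  root=353
After append 75 (leaves=[10, 43, 75]):
  L0: [10, 43, 75]
  L1: h(10,43)=(10*31+43)%997=353 h(75,75)=(75*31+75)%997=406 -> [353, 406]
  L2: h(353,406)=(353*31+406)%997=382 -> [382]
  root=382
After append 51 (leaves=[10, 43, 75, 51]):
  L0: [10, 43, 75, 51]
  L1: h(10,43)=(10*31+43)%997=353 h(75,51)=(75*31+51)%997=382 -> [353, 382]
  L2: h(353,382)=(353*31+382)%997=358 -> [358]
  root=358
After append 17 (leaves=[10, 43, 75, 51, 17]):
  L0: [10, 43, 75, 51, 17]
  L1: h(10,43)=(10*31+43)%997=353 h(75,51)=(75*31+51)%997=382 h(17,17)=(17*31+17)%997=544 -> [353, 382, 544]
  L2: h(353,382)=(353*31+382)%997=358 h(544,544)=(544*31+544)%997=459 -> [358, 459]
  L3: h(358,459)=(358*31+459)%997=590 -> [590]
  root=590
After append 23 (leaves=[10, 43, 75, 51, 17, 23]):
  L0: [10, 43, 75, 51, 17, 23]
  L1: h(10,43)=(10*31+43)%997=353 h(75,51)=(75*31+51)%997=382 h(17,23)=(17*31+23)%997=550 -> [353, 382, 550]
  L2: h(353,382)=(353*31+382)%997=358 h(550,550)=(550*31+550)%997=651 -> [358, 651]
  L3: h(358,651)=(358*31+651)%997=782 -> [782]
  root=782
After append 9 (leaves=[10, 43, 75, 51, 17, 23, 9]):
  L0: [10, 43, 75, 51, 17, 23, 9]
  L1: h(10,43)=(10*31+43)%997=353 h(75,51)=(75*31+51)%997=382 h(17,23)=(17*31+23)%997=550 h(9,9)=(9*31+9)%997=288 -> [353, 382, 550, 288]
  L2: h(353,382)=(353*31+382)%997=358 h(550,288)=(550*31+288)%997=389 -> [358, 389]
  L3: h(358,389)=(358*31+389)%997=520 -> [520]
  root=520

Answer: 10 353 382 358 590 782 520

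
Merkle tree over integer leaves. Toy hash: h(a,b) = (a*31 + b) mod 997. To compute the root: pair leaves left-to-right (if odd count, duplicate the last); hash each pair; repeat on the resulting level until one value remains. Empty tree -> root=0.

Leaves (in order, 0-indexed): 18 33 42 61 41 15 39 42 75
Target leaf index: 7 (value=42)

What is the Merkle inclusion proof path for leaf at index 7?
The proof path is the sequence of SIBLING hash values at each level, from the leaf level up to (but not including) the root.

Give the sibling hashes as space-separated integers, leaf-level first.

L0 (leaves): [18, 33, 42, 61, 41, 15, 39, 42, 75], target index=7
L1: h(18,33)=(18*31+33)%997=591 [pair 0] h(42,61)=(42*31+61)%997=366 [pair 1] h(41,15)=(41*31+15)%997=289 [pair 2] h(39,42)=(39*31+42)%997=254 [pair 3] h(75,75)=(75*31+75)%997=406 [pair 4] -> [591, 366, 289, 254, 406]
  Sibling for proof at L0: 39
L2: h(591,366)=(591*31+366)%997=741 [pair 0] h(289,254)=(289*31+254)%997=240 [pair 1] h(406,406)=(406*31+406)%997=31 [pair 2] -> [741, 240, 31]
  Sibling for proof at L1: 289
L3: h(741,240)=(741*31+240)%997=280 [pair 0] h(31,31)=(31*31+31)%997=992 [pair 1] -> [280, 992]
  Sibling for proof at L2: 741
L4: h(280,992)=(280*31+992)%997=699 [pair 0] -> [699]
  Sibling for proof at L3: 992
Root: 699
Proof path (sibling hashes from leaf to root): [39, 289, 741, 992]

Answer: 39 289 741 992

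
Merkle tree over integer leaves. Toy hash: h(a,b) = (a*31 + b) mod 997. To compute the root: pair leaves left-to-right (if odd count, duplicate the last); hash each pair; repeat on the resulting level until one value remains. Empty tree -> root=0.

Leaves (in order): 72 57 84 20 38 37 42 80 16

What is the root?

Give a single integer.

Answer: 6

Derivation:
L0: [72, 57, 84, 20, 38, 37, 42, 80, 16]
L1: h(72,57)=(72*31+57)%997=295 h(84,20)=(84*31+20)%997=630 h(38,37)=(38*31+37)%997=218 h(42,80)=(42*31+80)%997=385 h(16,16)=(16*31+16)%997=512 -> [295, 630, 218, 385, 512]
L2: h(295,630)=(295*31+630)%997=802 h(218,385)=(218*31+385)%997=164 h(512,512)=(512*31+512)%997=432 -> [802, 164, 432]
L3: h(802,164)=(802*31+164)%997=101 h(432,432)=(432*31+432)%997=863 -> [101, 863]
L4: h(101,863)=(101*31+863)%997=6 -> [6]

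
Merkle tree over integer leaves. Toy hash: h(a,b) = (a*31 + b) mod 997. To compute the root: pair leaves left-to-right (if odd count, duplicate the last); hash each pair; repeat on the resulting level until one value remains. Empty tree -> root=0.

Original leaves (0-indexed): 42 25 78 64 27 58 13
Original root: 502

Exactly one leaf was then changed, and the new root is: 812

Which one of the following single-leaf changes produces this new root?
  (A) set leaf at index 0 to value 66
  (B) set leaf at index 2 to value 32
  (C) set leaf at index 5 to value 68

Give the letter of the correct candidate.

Answer: C

Derivation:
Original leaves: [42, 25, 78, 64, 27, 58, 13]
Target new root: 812
Try each candidate change and compute the resulting root:
Candidate A: set leaf[0] = 66 -> leaves = [66, 25, 78, 64, 27, 58, 13]
  L0: [66, 25, 78, 64, 27, 58, 13]
  L1: h(66,25)=(66*31+25)%997=77 h(78,64)=(78*31+64)%997=488 h(27,58)=(27*31+58)%997=895 h(13,13)=(13*31+13)%997=416 -> [77, 488, 895, 416]
  L2: h(77,488)=(77*31+488)%997=881 h(895,416)=(895*31+416)%997=245 -> [881, 245]
  L3: h(881,245)=(881*31+245)%997=637 -> [637]
  root = 637 != target 812
Candidate B: set leaf[2] = 32 -> leaves = [42, 25, 32, 64, 27, 58, 13]
  L0: [42, 25, 32, 64, 27, 58, 13]
  L1: h(42,25)=(42*31+25)%997=330 h(32,64)=(32*31+64)%997=59 h(27,58)=(27*31+58)%997=895 h(13,13)=(13*31+13)%997=416 -> [330, 59, 895, 416]
  L2: h(330,59)=(330*31+59)%997=319 h(895,416)=(895*31+416)%997=245 -> [319, 245]
  L3: h(319,245)=(319*31+245)%997=164 -> [164]
  root = 164 != target 812
Candidate C: set leaf[5] = 68 -> leaves = [42, 25, 78, 64, 27, 68, 13]
  L0: [42, 25, 78, 64, 27, 68, 13]
  L1: h(42,25)=(42*31+25)%997=330 h(78,64)=(78*31+64)%997=488 h(27,68)=(27*31+68)%997=905 h(13,13)=(13*31+13)%997=416 -> [330, 488, 905, 416]
  L2: h(330,488)=(330*31+488)%997=748 h(905,416)=(905*31+416)%997=555 -> [748, 555]
  L3: h(748,555)=(748*31+555)%997=812 -> [812]
  root = 812 == target 812  ** MATCH **
Candidate C produces the target root.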